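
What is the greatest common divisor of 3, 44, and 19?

1

gcd(44, 3):
  44 = 14*3 + 2
  3 = 1*2 + 1
  2 = 2*1
so gcd(44, 3) = 1.
gcd(1, 19) = 1.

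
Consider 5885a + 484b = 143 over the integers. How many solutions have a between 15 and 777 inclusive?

gcd(5885, 484):
  5885 = 12×484 + 77
  484 = 6×77 + 22
  77 = 3×22 + 11
  22 = 2×11
so gcd(5885, 484) = 11.
Back-substitute for Bézout coefficients:
  11 = 77 - 3×22
  ... = 5885×(19) + 484×(-231)
Scale by 13: particular solution (247, -3003); reduce a mod 44: (27, -328).
General solution: a = 27 + 44t, b = -328 - 535t for integer t.
15 ≤ 27 + 44t ≤ 777 gives t ∈ [0, 17], which is 18 values.

18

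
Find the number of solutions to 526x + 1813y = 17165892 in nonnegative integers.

18

gcd(1813, 526):
  1813 = 3×526 + 235
  526 = 2×235 + 56
  235 = 4×56 + 11
  56 = 5×11 + 1
  11 = 11×1
so gcd(1813, 526) = 1.
Back-substitute for Bézout coefficients:
  1 = 56 - 5×11
  ... = 526×(162) + 1813×(-47)
Scale by 17165892: one solution is (2780874504, -806796924). Reduce x mod 1813: (828, 9228).
General: x = 828 + 1813t, y = 9228 - 526t.
x ≥ 0 ⇒ t ≥ 0; y ≥ 0 ⇒ t ≤ 17. So t ∈ [0, 17]: 18 solutions.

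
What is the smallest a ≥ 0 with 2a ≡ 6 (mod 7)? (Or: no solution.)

gcd(7, 2) = 1.
1 divides 6, so solutions exist.
By Bézout, 2×(-3) + 7×(1) = 1.
So 2×(-3) ≡ 1 (mod 7); multiply by 6: a ≡ -18 (mod 7).
Smallest nonnegative: a = -18 mod 7 = 3.

3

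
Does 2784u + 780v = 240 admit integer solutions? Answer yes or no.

gcd(2784, 780) = 12.
12 divides 240, so integer solutions exist.

yes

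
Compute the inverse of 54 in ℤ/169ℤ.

gcd(169, 54) = 1.
By Bézout, 54*(72) + 169*(-23) = 1.
So 54*72 ≡ 1 (mod 169), and 72 mod 169 = 72.

72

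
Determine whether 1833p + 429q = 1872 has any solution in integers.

gcd(1833, 429):
  1833 = 4·429 + 117
  429 = 3·117 + 78
  117 = 1·78 + 39
  78 = 2·39
so gcd(1833, 429) = 39.
39 divides 1872, so integer solutions exist.

yes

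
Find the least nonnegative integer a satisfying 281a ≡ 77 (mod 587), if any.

gcd(587, 281):
  587 = 2·281 + 25
  281 = 11·25 + 6
  25 = 4·6 + 1
  6 = 6·1
so gcd(587, 281) = 1.
1 divides 77, so solutions exist.
Back-substitute for Bézout coefficients:
  1 = 25 - 4·6
  ... = 281·(-94) + 587·(45)
So 281·(-94) ≡ 1 (mod 587); multiply by 77: a ≡ -7238 (mod 587).
Smallest nonnegative: a = -7238 mod 587 = 393.

393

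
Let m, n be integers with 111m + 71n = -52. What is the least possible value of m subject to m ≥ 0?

gcd(111, 71) = 1.
1 divides -52, so solutions exist.
By Bézout, 111*(16) + 71*(-25) = 1.
Scale by -52/1 = -52: (m₀, n₀) = (-832, 1300).
General solution: m = -832 + 71t, n = 1300 - 111t for integer t.
m ≥ 0: smallest is -832 mod 71 = 20 (at t = 12), with n = -32.

20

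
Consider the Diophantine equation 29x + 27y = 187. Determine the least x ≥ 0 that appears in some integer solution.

26

gcd(29, 27):
  29 = 1*27 + 2
  27 = 13*2 + 1
  2 = 2*1
so gcd(29, 27) = 1.
1 divides 187, so solutions exist.
Back-substitute for Bézout coefficients:
  1 = 27 - 13*2
  ... = 29*(-13) + 27*(14)
Scale by 187/1 = 187: (x₀, y₀) = (-2431, 2618).
General solution: x = -2431 + 27t, y = 2618 - 29t for integer t.
x ≥ 0: smallest is -2431 mod 27 = 26 (at t = 91), with y = -21.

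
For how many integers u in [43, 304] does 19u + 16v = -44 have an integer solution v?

17

gcd(19, 16):
  19 = 1×16 + 3
  16 = 5×3 + 1
  3 = 3×1
so gcd(19, 16) = 1.
Back-substitute for Bézout coefficients:
  1 = 16 - 5×3
  ... = 19×(-5) + 16×(6)
Scale by -44: particular solution (220, -264); reduce u mod 16: (12, -17).
General solution: u = 12 + 16t, v = -17 - 19t for integer t.
43 ≤ 12 + 16t ≤ 304 gives t ∈ [2, 18], which is 17 values.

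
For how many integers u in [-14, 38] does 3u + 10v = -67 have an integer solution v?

gcd(10, 3):
  10 = 3*3 + 1
  3 = 3*1
so gcd(10, 3) = 1.
Back-substitute for Bézout coefficients:
  1 = 10 - 3*3
  ... = 3*(-3) + 10*(1)
Scale by -67: particular solution (201, -67); reduce u mod 10: (1, -7).
General solution: u = 1 + 10t, v = -7 - 3t for integer t.
-14 ≤ 1 + 10t ≤ 38 gives t ∈ [-1, 3], which is 5 values.

5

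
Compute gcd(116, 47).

1

gcd(116, 47) = 1  (116 = 2×47 + 22, 47 = 2×22 + 3, 22 = 7×3 + 1, 3 = 3×1).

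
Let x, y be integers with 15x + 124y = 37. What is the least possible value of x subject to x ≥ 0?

19

gcd(124, 15):
  124 = 8*15 + 4
  15 = 3*4 + 3
  4 = 1*3 + 1
  3 = 3*1
so gcd(124, 15) = 1.
1 divides 37, so solutions exist.
Back-substitute for Bézout coefficients:
  1 = 4 - 1*3
  ... = 15*(-33) + 124*(4)
Scale by 37/1 = 37: (x₀, y₀) = (-1221, 148).
General solution: x = -1221 + 124t, y = 148 - 15t for integer t.
x ≥ 0: smallest is -1221 mod 124 = 19 (at t = 10), with y = -2.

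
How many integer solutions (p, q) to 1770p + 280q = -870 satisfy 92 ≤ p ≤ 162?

gcd(1770, 280) = 10  (1770 = 6×280 + 90, 280 = 3×90 + 10, 90 = 9×10).
Back-substituting, 1770×(-3) + 280×(19) = 10.
Scale by -87: particular solution (261, -1653); reduce p mod 28: (9, -60).
General solution: p = 9 + 28t, q = -60 - 177t for integer t.
92 ≤ 9 + 28t ≤ 162 gives t ∈ [3, 5], which is 3 values.

3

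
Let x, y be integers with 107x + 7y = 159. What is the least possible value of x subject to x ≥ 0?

gcd(107, 7) = 1  (107 = 15*7 + 2, 7 = 3*2 + 1, 2 = 2*1).
1 divides 159, so solutions exist.
Back-substituting, 107*(-3) + 7*(46) = 1.
Scale by 159/1 = 159: (x₀, y₀) = (-477, 7314).
General solution: x = -477 + 7t, y = 7314 - 107t for integer t.
x ≥ 0: smallest is -477 mod 7 = 6 (at t = 69), with y = -69.

6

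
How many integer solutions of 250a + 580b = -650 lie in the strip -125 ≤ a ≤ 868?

17

gcd(580, 250) = 10.
By Bézout, 250·(7) + 580·(-3) = 10.
Particular solution: (9, -5).
General solution: a = 9 + 58t, b = -5 - 25t for integer t.
-125 ≤ 9 + 58t ≤ 868 gives t ∈ [-2, 14], which is 17 values.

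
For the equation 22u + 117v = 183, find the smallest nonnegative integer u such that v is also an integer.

gcd(117, 22) = 1  (117 = 5*22 + 7, 22 = 3*7 + 1, 7 = 7*1).
1 divides 183, so solutions exist.
Back-substituting, 22*(16) + 117*(-3) = 1.
Scale by 183/1 = 183: (u₀, v₀) = (2928, -549).
General solution: u = 2928 + 117t, v = -549 - 22t for integer t.
u ≥ 0: smallest is 2928 mod 117 = 3 (at t = -25), with v = 1.

3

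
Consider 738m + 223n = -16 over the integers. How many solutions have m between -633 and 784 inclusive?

6

gcd(738, 223):
  738 = 3·223 + 69
  223 = 3·69 + 16
  69 = 4·16 + 5
  16 = 3·5 + 1
  5 = 5·1
so gcd(738, 223) = 1.
Back-substitute for Bézout coefficients:
  1 = 16 - 3·5
  ... = 738·(-42) + 223·(139)
Scale by -16: particular solution (672, -2224); reduce m mod 223: (3, -10).
General solution: m = 3 + 223t, n = -10 - 738t for integer t.
-633 ≤ 3 + 223t ≤ 784 gives t ∈ [-2, 3], which is 6 values.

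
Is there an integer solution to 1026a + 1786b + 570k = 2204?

yes

gcd(1786, 1026) = 38  (1786 = 1*1026 + 760, 1026 = 1*760 + 266, 760 = 2*266 + 228, 266 = 1*228 + 38, 228 = 6*38).
gcd(38, 570) = 38.
38 divides 2204, so integer solutions exist.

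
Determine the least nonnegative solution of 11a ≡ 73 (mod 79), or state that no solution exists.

21

gcd(79, 11) = 1  (79 = 7×11 + 2, 11 = 5×2 + 1, 2 = 2×1).
1 divides 73, so solutions exist.
Back-substituting, 11×(36) + 79×(-5) = 1.
So 11×(36) ≡ 1 (mod 79); multiply by 73: a ≡ 2628 (mod 79).
Smallest nonnegative: a = 2628 mod 79 = 21.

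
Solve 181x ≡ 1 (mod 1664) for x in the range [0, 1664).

gcd(1664, 181) = 1.
By Bézout, 181·(285) + 1664·(-31) = 1.
So 181·285 ≡ 1 (mod 1664), and 285 mod 1664 = 285.

285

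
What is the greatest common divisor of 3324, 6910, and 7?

gcd(6910, 3324) = 2.
gcd(2, 7) = 1.

1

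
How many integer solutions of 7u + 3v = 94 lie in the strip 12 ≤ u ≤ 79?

23

gcd(7, 3):
  7 = 2*3 + 1
  3 = 3*1
so gcd(7, 3) = 1.
Back-substitute for Bézout coefficients:
  1 = 7 - 2*3
  ... = 7*(1) + 3*(-2)
Scale by 94: particular solution (94, -188); reduce u mod 3: (1, 29).
General solution: u = 1 + 3t, v = 29 - 7t for integer t.
12 ≤ 1 + 3t ≤ 79 gives t ∈ [4, 26], which is 23 values.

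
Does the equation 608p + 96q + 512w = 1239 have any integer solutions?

no

gcd(608, 96) = 32  (608 = 6×96 + 32, 96 = 3×32).
gcd(32, 512) = 32.
32 does not divide 1239 (remainder 23), so no integer solutions.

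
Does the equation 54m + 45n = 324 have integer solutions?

gcd(54, 45) = 9.
9 divides 324, so integer solutions exist.

yes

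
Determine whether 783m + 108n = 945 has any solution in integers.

yes

gcd(783, 108) = 27  (783 = 7*108 + 27, 108 = 4*27).
27 divides 945, so integer solutions exist.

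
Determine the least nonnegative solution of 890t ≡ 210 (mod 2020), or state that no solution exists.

gcd(2020, 890) = 10  (2020 = 2·890 + 240, 890 = 3·240 + 170, 240 = 1·170 + 70, 170 = 2·70 + 30, 70 = 2·30 + 10, 30 = 3·10).
10 divides 210, so solutions exist.
Back-substituting, 890·(-59) + 2020·(26) = 10.
So 890·(-59) ≡ 10 (mod 2020); multiply by 21: t ≡ -1239 (mod 202).
Smallest nonnegative: t = -1239 mod 202 = 175.

175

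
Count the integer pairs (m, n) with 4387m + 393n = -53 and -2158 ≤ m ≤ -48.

gcd(4387, 393) = 1  (4387 = 11*393 + 64, 393 = 6*64 + 9, 64 = 7*9 + 1, 9 = 9*1).
Back-substituting, 4387*(43) + 393*(-480) = 1.
Scale by -53: particular solution (-2279, 25440); reduce m mod 393: (79, -882).
General solution: m = 79 + 393t, n = -882 - 4387t for integer t.
-2158 ≤ 79 + 393t ≤ -48 gives t ∈ [-5, -1], which is 5 values.

5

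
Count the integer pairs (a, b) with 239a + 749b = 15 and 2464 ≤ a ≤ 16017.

18

gcd(749, 239):
  749 = 3*239 + 32
  239 = 7*32 + 15
  32 = 2*15 + 2
  15 = 7*2 + 1
  2 = 2*1
so gcd(749, 239) = 1.
Back-substitute for Bézout coefficients:
  1 = 15 - 7*2
  ... = 239*(351) + 749*(-112)
Scale by 15: particular solution (5265, -1680); reduce a mod 749: (22, -7).
General solution: a = 22 + 749t, b = -7 - 239t for integer t.
2464 ≤ 22 + 749t ≤ 16017 gives t ∈ [4, 21], which is 18 values.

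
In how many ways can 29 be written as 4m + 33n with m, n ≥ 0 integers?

0

gcd(33, 4):
  33 = 8×4 + 1
  4 = 4×1
so gcd(33, 4) = 1.
Back-substitute for Bézout coefficients:
  1 = 33 - 8×4
  ... = 4×(-8) + 33×(1)
Scale by 29: one solution is (-232, 29). Reduce m mod 33: (32, -3).
General: m = 32 + 33t, n = -3 - 4t.
m ≥ 0 ⇒ t ≥ 0; n ≥ 0 ⇒ t ≤ -1. So t ∈ [0, -1]: 0 solutions.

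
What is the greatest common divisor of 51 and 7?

1

gcd(51, 7):
  51 = 7*7 + 2
  7 = 3*2 + 1
  2 = 2*1
so gcd(51, 7) = 1.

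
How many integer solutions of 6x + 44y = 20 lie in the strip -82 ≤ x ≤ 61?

gcd(44, 6) = 2  (44 = 7*6 + 2, 6 = 3*2).
Back-substituting, 6*(-7) + 44*(1) = 2.
Scale by 10: particular solution (-70, 10); reduce x mod 22: (18, -2).
General solution: x = 18 + 22t, y = -2 - 3t for integer t.
-82 ≤ 18 + 22t ≤ 61 gives t ∈ [-4, 1], which is 6 values.

6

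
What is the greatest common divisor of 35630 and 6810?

10

gcd(35630, 6810):
  35630 = 5·6810 + 1580
  6810 = 4·1580 + 490
  1580 = 3·490 + 110
  490 = 4·110 + 50
  110 = 2·50 + 10
  50 = 5·10
so gcd(35630, 6810) = 10.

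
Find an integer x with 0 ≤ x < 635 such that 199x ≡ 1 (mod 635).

284

gcd(635, 199) = 1  (635 = 3·199 + 38, 199 = 5·38 + 9, 38 = 4·9 + 2, 9 = 4·2 + 1, 2 = 2·1).
Back-substituting, 199·(284) + 635·(-89) = 1.
So 199·284 ≡ 1 (mod 635), and 284 mod 635 = 284.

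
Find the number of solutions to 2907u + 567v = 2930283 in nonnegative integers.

gcd(2907, 567):
  2907 = 5×567 + 72
  567 = 7×72 + 63
  72 = 1×63 + 9
  63 = 7×9
so gcd(2907, 567) = 9.
Back-substitute for Bézout coefficients:
  9 = 72 - 1×63
  ... = 2907×(8) + 567×(-41)
Scale by 325587: one solution is (2604696, -13349067). Reduce u mod 63: (24, 5045).
General: u = 24 + 63t, v = 5045 - 323t.
u ≥ 0 ⇒ t ≥ 0; v ≥ 0 ⇒ t ≤ 15. So t ∈ [0, 15]: 16 solutions.

16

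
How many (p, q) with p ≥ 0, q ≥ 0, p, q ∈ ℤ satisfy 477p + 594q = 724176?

gcd(594, 477) = 9.
By Bézout, 477·(5) + 594·(-4) = 9.
One solution: (50, 1179).
General: p = 50 + 66t, q = 1179 - 53t.
p ≥ 0 ⇒ t ≥ 0; q ≥ 0 ⇒ t ≤ 22. So t ∈ [0, 22]: 23 solutions.

23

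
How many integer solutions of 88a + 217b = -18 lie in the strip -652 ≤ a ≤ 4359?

23

gcd(217, 88) = 1.
By Bézout, 88×(37) + 217×(-15) = 1.
Particular solution: (202, -82).
General solution: a = 202 + 217t, b = -82 - 88t for integer t.
-652 ≤ 202 + 217t ≤ 4359 gives t ∈ [-3, 19], which is 23 values.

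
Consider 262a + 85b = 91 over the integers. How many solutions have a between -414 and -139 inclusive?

gcd(262, 85) = 1  (262 = 3×85 + 7, 85 = 12×7 + 1, 7 = 7×1).
Back-substituting, 262×(-12) + 85×(37) = 1.
Scale by 91: particular solution (-1092, 3367); reduce a mod 85: (13, -39).
General solution: a = 13 + 85t, b = -39 - 262t for integer t.
-414 ≤ 13 + 85t ≤ -139 gives t ∈ [-5, -2], which is 4 values.

4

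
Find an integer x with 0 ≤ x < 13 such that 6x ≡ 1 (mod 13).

gcd(13, 6) = 1  (13 = 2×6 + 1, 6 = 6×1).
Back-substituting, 6×(-2) + 13×(1) = 1.
So 6×-2 ≡ 1 (mod 13), and -2 mod 13 = 11.

11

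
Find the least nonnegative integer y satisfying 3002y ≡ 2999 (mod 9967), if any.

3351

gcd(9967, 3002) = 1.
1 divides 2999, so solutions exist.
By Bézout, 3002*(-4439) + 9967*(1337) = 1.
So 3002*(-4439) ≡ 1 (mod 9967); multiply by 2999: y ≡ -13312561 (mod 9967).
Smallest nonnegative: y = -13312561 mod 9967 = 3351.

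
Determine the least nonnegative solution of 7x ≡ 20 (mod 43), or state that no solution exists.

gcd(43, 7) = 1  (43 = 6·7 + 1, 7 = 7·1).
1 divides 20, so solutions exist.
Back-substituting, 7·(-6) + 43·(1) = 1.
So 7·(-6) ≡ 1 (mod 43); multiply by 20: x ≡ -120 (mod 43).
Smallest nonnegative: x = -120 mod 43 = 9.

9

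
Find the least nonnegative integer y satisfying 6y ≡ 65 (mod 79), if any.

24

gcd(79, 6) = 1  (79 = 13·6 + 1, 6 = 6·1).
1 divides 65, so solutions exist.
Back-substituting, 6·(-13) + 79·(1) = 1.
So 6·(-13) ≡ 1 (mod 79); multiply by 65: y ≡ -845 (mod 79).
Smallest nonnegative: y = -845 mod 79 = 24.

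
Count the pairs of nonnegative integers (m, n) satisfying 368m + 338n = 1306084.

gcd(368, 338) = 2  (368 = 1·338 + 30, 338 = 11·30 + 8, 30 = 3·8 + 6, 8 = 1·6 + 2, 6 = 3·2).
Back-substituting, 368·(-45) + 338·(49) = 2.
Scale by 653042: one solution is (-29386890, 31999058). Reduce m mod 169: (13, 3850).
General: m = 13 + 169t, n = 3850 - 184t.
m ≥ 0 ⇒ t ≥ 0; n ≥ 0 ⇒ t ≤ 20. So t ∈ [0, 20]: 21 solutions.

21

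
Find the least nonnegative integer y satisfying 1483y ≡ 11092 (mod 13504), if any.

gcd(13504, 1483) = 1.
1 divides 11092, so solutions exist.
By Bézout, 1483·(-6365) + 13504·(699) = 1.
So 1483·(-6365) ≡ 1 (mod 13504); multiply by 11092: y ≡ -70600580 (mod 13504).
Smallest nonnegative: y = -70600580 mod 13504 = 11836.

11836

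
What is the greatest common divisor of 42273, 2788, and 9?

gcd(42273, 2788):
  42273 = 15·2788 + 453
  2788 = 6·453 + 70
  453 = 6·70 + 33
  70 = 2·33 + 4
  33 = 8·4 + 1
  4 = 4·1
so gcd(42273, 2788) = 1.
gcd(1, 9) = 1.

1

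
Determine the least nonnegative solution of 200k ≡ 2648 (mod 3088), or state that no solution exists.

gcd(3088, 200):
  3088 = 15×200 + 88
  200 = 2×88 + 24
  88 = 3×24 + 16
  24 = 1×16 + 8
  16 = 2×8
so gcd(3088, 200) = 8.
8 divides 2648, so solutions exist.
Back-substitute for Bézout coefficients:
  8 = 24 - 1×16
  ... = 200×(139) + 3088×(-9)
So 200×(139) ≡ 8 (mod 3088); multiply by 331: k ≡ 46009 (mod 386).
Smallest nonnegative: k = 46009 mod 386 = 75.

75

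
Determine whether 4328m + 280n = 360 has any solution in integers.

gcd(4328, 280) = 8.
8 divides 360, so integer solutions exist.

yes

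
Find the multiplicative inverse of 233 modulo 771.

gcd(771, 233) = 1  (771 = 3×233 + 72, 233 = 3×72 + 17, 72 = 4×17 + 4, 17 = 4×4 + 1, 4 = 4×1).
Back-substituting, 233×(182) + 771×(-55) = 1.
So 233×182 ≡ 1 (mod 771), and 182 mod 771 = 182.

182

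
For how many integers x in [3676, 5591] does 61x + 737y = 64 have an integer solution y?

2

gcd(737, 61) = 1  (737 = 12*61 + 5, 61 = 12*5 + 1, 5 = 5*1).
Back-substituting, 61*(145) + 737*(-12) = 1.
Scale by 64: particular solution (9280, -768); reduce x mod 737: (436, -36).
General solution: x = 436 + 737t, y = -36 - 61t for integer t.
3676 ≤ 436 + 737t ≤ 5591 gives t ∈ [5, 6], which is 2 values.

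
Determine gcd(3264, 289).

17

gcd(3264, 289) = 17  (3264 = 11*289 + 85, 289 = 3*85 + 34, 85 = 2*34 + 17, 34 = 2*17).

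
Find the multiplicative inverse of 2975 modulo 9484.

8483

gcd(9484, 2975) = 1  (9484 = 3*2975 + 559, 2975 = 5*559 + 180, 559 = 3*180 + 19, 180 = 9*19 + 9, 19 = 2*9 + 1, 9 = 9*1).
Back-substituting, 2975*(-1001) + 9484*(314) = 1.
So 2975*-1001 ≡ 1 (mod 9484), and -1001 mod 9484 = 8483.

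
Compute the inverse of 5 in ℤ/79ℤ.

16

gcd(79, 5) = 1.
By Bézout, 5·(16) + 79·(-1) = 1.
So 5·16 ≡ 1 (mod 79), and 16 mod 79 = 16.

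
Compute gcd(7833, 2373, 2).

gcd(7833, 2373) = 21.
gcd(21, 2) = 1.

1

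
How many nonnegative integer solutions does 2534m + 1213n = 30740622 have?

10

gcd(2534, 1213):
  2534 = 2·1213 + 108
  1213 = 11·108 + 25
  108 = 4·25 + 8
  25 = 3·8 + 1
  8 = 8·1
so gcd(2534, 1213) = 1.
Back-substitute for Bézout coefficients:
  1 = 25 - 3·8
  ... = 2534·(-146) + 1213·(305)
Scale by 30740622: one solution is (-4488130812, 9375889710). Reduce m mod 1213: (726, 23826).
General: m = 726 + 1213t, n = 23826 - 2534t.
m ≥ 0 ⇒ t ≥ 0; n ≥ 0 ⇒ t ≤ 9. So t ∈ [0, 9]: 10 solutions.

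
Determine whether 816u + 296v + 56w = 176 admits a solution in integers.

gcd(816, 296) = 8.
gcd(8, 56) = 8.
8 divides 176, so integer solutions exist.

yes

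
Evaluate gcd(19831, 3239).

1

gcd(19831, 3239):
  19831 = 6*3239 + 397
  3239 = 8*397 + 63
  397 = 6*63 + 19
  63 = 3*19 + 6
  19 = 3*6 + 1
  6 = 6*1
so gcd(19831, 3239) = 1.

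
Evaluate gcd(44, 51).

1

gcd(51, 44):
  51 = 1*44 + 7
  44 = 6*7 + 2
  7 = 3*2 + 1
  2 = 2*1
so gcd(51, 44) = 1.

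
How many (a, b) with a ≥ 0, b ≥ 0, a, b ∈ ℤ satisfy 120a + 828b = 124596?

gcd(828, 120) = 12  (828 = 6·120 + 108, 120 = 1·108 + 12, 108 = 9·12).
Back-substituting, 120·(7) + 828·(-1) = 12.
Scale by 10383: one solution is (72681, -10383). Reduce a mod 69: (24, 147).
General: a = 24 + 69t, b = 147 - 10t.
a ≥ 0 ⇒ t ≥ 0; b ≥ 0 ⇒ t ≤ 14. So t ∈ [0, 14]: 15 solutions.

15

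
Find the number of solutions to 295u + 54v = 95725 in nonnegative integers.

6

gcd(295, 54) = 1  (295 = 5*54 + 25, 54 = 2*25 + 4, 25 = 6*4 + 1, 4 = 4*1).
Back-substituting, 295*(13) + 54*(-71) = 1.
Scale by 95725: one solution is (1244425, -6796475). Reduce u mod 54: (49, 1505).
General: u = 49 + 54t, v = 1505 - 295t.
u ≥ 0 ⇒ t ≥ 0; v ≥ 0 ⇒ t ≤ 5. So t ∈ [0, 5]: 6 solutions.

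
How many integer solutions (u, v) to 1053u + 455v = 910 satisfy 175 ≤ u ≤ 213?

2

gcd(1053, 455) = 13.
By Bézout, 1053·(16) + 455·(-37) = 13.
Particular solution: (0, 2).
General solution: u = 0 + 35t, v = 2 - 81t for integer t.
175 ≤ 0 + 35t ≤ 213 gives t ∈ [5, 6], which is 2 values.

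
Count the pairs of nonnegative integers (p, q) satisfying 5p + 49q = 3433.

14

gcd(49, 5) = 1  (49 = 9*5 + 4, 5 = 1*4 + 1, 4 = 4*1).
Back-substituting, 5*(10) + 49*(-1) = 1.
Scale by 3433: one solution is (34330, -3433). Reduce p mod 49: (30, 67).
General: p = 30 + 49t, q = 67 - 5t.
p ≥ 0 ⇒ t ≥ 0; q ≥ 0 ⇒ t ≤ 13. So t ∈ [0, 13]: 14 solutions.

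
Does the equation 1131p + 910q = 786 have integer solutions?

gcd(1131, 910) = 13.
13 does not divide 786 (remainder 6), so no integer solutions.

no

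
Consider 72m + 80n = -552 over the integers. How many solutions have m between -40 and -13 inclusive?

2

gcd(80, 72) = 8  (80 = 1·72 + 8, 72 = 9·8).
Back-substituting, 72·(-1) + 80·(1) = 8.
Scale by -69: particular solution (69, -69); reduce m mod 10: (9, -15).
General solution: m = 9 + 10t, n = -15 - 9t for integer t.
-40 ≤ 9 + 10t ≤ -13 gives t ∈ [-4, -3], which is 2 values.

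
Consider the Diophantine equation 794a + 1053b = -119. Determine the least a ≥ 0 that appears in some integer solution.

gcd(1053, 794):
  1053 = 1·794 + 259
  794 = 3·259 + 17
  259 = 15·17 + 4
  17 = 4·4 + 1
  4 = 4·1
so gcd(1053, 794) = 1.
1 divides -119, so solutions exist.
Back-substitute for Bézout coefficients:
  1 = 17 - 4·4
  ... = 794·(248) + 1053·(-187)
Scale by -119/1 = -119: (a₀, b₀) = (-29512, 22253).
General solution: a = -29512 + 1053t, b = 22253 - 794t for integer t.
a ≥ 0: smallest is -29512 mod 1053 = 1025 (at t = 29), with b = -773.

1025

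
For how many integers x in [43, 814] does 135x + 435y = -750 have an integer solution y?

gcd(435, 135) = 15.
By Bézout, 135×(13) + 435×(-4) = 15.
Particular solution: (17, -7).
General solution: x = 17 + 29t, y = -7 - 9t for integer t.
43 ≤ 17 + 29t ≤ 814 gives t ∈ [1, 27], which is 27 values.

27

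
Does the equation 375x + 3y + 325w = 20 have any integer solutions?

gcd(375, 3):
  375 = 125*3
so gcd(375, 3) = 3.
gcd(3, 325) = 1.
1 divides 20, so integer solutions exist.

yes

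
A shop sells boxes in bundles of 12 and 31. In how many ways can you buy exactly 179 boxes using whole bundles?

Need nonnegative integers with 12j + 31k = 179.
gcd(12, 31) = 1, and 12·(13) + 31·(-5) = 1.
So (j₀, k₀) = (2327, -895); general j = 2327 + 31t, k = -895 - 12t.
j ≥ 0 ⇒ t ≥ -75; k ≥ 0 ⇒ t ≤ -75. That's 1 value of t.

1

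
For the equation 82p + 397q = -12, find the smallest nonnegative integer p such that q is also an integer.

87

gcd(397, 82) = 1.
1 divides -12, so solutions exist.
By Bézout, 82*(92) + 397*(-19) = 1.
Scale by -12/1 = -12: (p₀, q₀) = (-1104, 228).
General solution: p = -1104 + 397t, q = 228 - 82t for integer t.
p ≥ 0: smallest is -1104 mod 397 = 87 (at t = 3), with q = -18.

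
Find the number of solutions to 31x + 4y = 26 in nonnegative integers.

0

gcd(31, 4) = 1.
By Bézout, 31·(-1) + 4·(8) = 1.
One solution: (2, -9).
General: x = 2 + 4t, y = -9 - 31t.
x ≥ 0 ⇒ t ≥ 0; y ≥ 0 ⇒ t ≤ -1. So t ∈ [0, -1]: 0 solutions.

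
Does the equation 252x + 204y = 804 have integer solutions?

gcd(252, 204) = 12.
12 divides 804, so integer solutions exist.

yes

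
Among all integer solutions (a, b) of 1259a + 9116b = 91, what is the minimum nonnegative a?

gcd(9116, 1259):
  9116 = 7×1259 + 303
  1259 = 4×303 + 47
  303 = 6×47 + 21
  47 = 2×21 + 5
  21 = 4×5 + 1
  5 = 5×1
so gcd(9116, 1259) = 1.
1 divides 91, so solutions exist.
Back-substitute for Bézout coefficients:
  1 = 21 - 4×5
  ... = 1259×(-1745) + 9116×(241)
Scale by 91/1 = 91: (a₀, b₀) = (-158795, 21931).
General solution: a = -158795 + 9116t, b = 21931 - 1259t for integer t.
a ≥ 0: smallest is -158795 mod 9116 = 5293 (at t = 18), with b = -731.

5293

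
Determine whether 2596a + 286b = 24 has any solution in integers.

no

gcd(2596, 286):
  2596 = 9×286 + 22
  286 = 13×22
so gcd(2596, 286) = 22.
22 does not divide 24 (remainder 2), so no integer solutions.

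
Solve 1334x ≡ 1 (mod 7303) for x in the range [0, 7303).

gcd(7303, 1334) = 1.
By Bézout, 1334*(-1396) + 7303*(255) = 1.
So 1334*-1396 ≡ 1 (mod 7303), and -1396 mod 7303 = 5907.

5907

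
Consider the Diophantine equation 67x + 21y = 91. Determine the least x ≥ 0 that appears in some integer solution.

7

gcd(67, 21):
  67 = 3*21 + 4
  21 = 5*4 + 1
  4 = 4*1
so gcd(67, 21) = 1.
1 divides 91, so solutions exist.
Back-substitute for Bézout coefficients:
  1 = 21 - 5*4
  ... = 67*(-5) + 21*(16)
Scale by 91/1 = 91: (x₀, y₀) = (-455, 1456).
General solution: x = -455 + 21t, y = 1456 - 67t for integer t.
x ≥ 0: smallest is -455 mod 21 = 7 (at t = 22), with y = -18.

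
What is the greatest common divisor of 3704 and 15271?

gcd(15271, 3704) = 1  (15271 = 4*3704 + 455, 3704 = 8*455 + 64, 455 = 7*64 + 7, 64 = 9*7 + 1, 7 = 7*1).

1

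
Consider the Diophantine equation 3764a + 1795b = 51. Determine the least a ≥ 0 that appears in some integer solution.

774

gcd(3764, 1795) = 1.
1 divides 51, so solutions exist.
By Bézout, 3764×(-196) + 1795×(411) = 1.
Scale by 51/1 = 51: (a₀, b₀) = (-9996, 20961).
General solution: a = -9996 + 1795t, b = 20961 - 3764t for integer t.
a ≥ 0: smallest is -9996 mod 1795 = 774 (at t = 6), with b = -1623.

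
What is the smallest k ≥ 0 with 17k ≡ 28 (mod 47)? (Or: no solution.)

21

gcd(47, 17) = 1  (47 = 2·17 + 13, 17 = 1·13 + 4, 13 = 3·4 + 1, 4 = 4·1).
1 divides 28, so solutions exist.
Back-substituting, 17·(-11) + 47·(4) = 1.
So 17·(-11) ≡ 1 (mod 47); multiply by 28: k ≡ -308 (mod 47).
Smallest nonnegative: k = -308 mod 47 = 21.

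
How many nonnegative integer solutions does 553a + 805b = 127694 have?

2

gcd(805, 553) = 7  (805 = 1×553 + 252, 553 = 2×252 + 49, 252 = 5×49 + 7, 49 = 7×7).
Back-substituting, 553×(-16) + 805×(11) = 7.
Scale by 18242: one solution is (-291872, 200662). Reduce a mod 115: (113, 81).
General: a = 113 + 115t, b = 81 - 79t.
a ≥ 0 ⇒ t ≥ 0; b ≥ 0 ⇒ t ≤ 1. So t ∈ [0, 1]: 2 solutions.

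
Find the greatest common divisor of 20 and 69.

gcd(69, 20):
  69 = 3*20 + 9
  20 = 2*9 + 2
  9 = 4*2 + 1
  2 = 2*1
so gcd(69, 20) = 1.

1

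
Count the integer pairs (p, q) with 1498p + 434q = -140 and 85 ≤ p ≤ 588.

gcd(1498, 434) = 14  (1498 = 3*434 + 196, 434 = 2*196 + 42, 196 = 4*42 + 28, 42 = 1*28 + 14, 28 = 2*14).
Back-substituting, 1498*(-11) + 434*(38) = 14.
Scale by -10: particular solution (110, -380); reduce p mod 31: (17, -59).
General solution: p = 17 + 31t, q = -59 - 107t for integer t.
85 ≤ 17 + 31t ≤ 588 gives t ∈ [3, 18], which is 16 values.

16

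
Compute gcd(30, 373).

1

gcd(373, 30):
  373 = 12*30 + 13
  30 = 2*13 + 4
  13 = 3*4 + 1
  4 = 4*1
so gcd(373, 30) = 1.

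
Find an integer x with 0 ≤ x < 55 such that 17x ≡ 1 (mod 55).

gcd(55, 17) = 1  (55 = 3*17 + 4, 17 = 4*4 + 1, 4 = 4*1).
Back-substituting, 17*(13) + 55*(-4) = 1.
So 17*13 ≡ 1 (mod 55), and 13 mod 55 = 13.

13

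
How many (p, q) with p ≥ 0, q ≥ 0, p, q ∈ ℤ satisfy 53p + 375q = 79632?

gcd(375, 53):
  375 = 7·53 + 4
  53 = 13·4 + 1
  4 = 4·1
so gcd(375, 53) = 1.
Back-substitute for Bézout coefficients:
  1 = 53 - 13·4
  ... = 53·(92) + 375·(-13)
Scale by 79632: one solution is (7326144, -1035216). Reduce p mod 375: (144, 192).
General: p = 144 + 375t, q = 192 - 53t.
p ≥ 0 ⇒ t ≥ 0; q ≥ 0 ⇒ t ≤ 3. So t ∈ [0, 3]: 4 solutions.

4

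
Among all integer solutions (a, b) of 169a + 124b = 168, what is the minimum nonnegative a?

12

gcd(169, 124) = 1.
1 divides 168, so solutions exist.
By Bézout, 169×(-11) + 124×(15) = 1.
Scale by 168/1 = 168: (a₀, b₀) = (-1848, 2520).
General solution: a = -1848 + 124t, b = 2520 - 169t for integer t.
a ≥ 0: smallest is -1848 mod 124 = 12 (at t = 15), with b = -15.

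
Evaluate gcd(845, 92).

1

gcd(845, 92) = 1  (845 = 9×92 + 17, 92 = 5×17 + 7, 17 = 2×7 + 3, 7 = 2×3 + 1, 3 = 3×1).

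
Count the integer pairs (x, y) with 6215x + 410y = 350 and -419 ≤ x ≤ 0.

gcd(6215, 410):
  6215 = 15*410 + 65
  410 = 6*65 + 20
  65 = 3*20 + 5
  20 = 4*5
so gcd(6215, 410) = 5.
Back-substitute for Bézout coefficients:
  5 = 65 - 3*20
  ... = 6215*(19) + 410*(-288)
Scale by 70: particular solution (1330, -20160); reduce x mod 82: (18, -272).
General solution: x = 18 + 82t, y = -272 - 1243t for integer t.
-419 ≤ 18 + 82t ≤ 0 gives t ∈ [-5, -1], which is 5 values.

5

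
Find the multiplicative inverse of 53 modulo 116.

gcd(116, 53):
  116 = 2*53 + 10
  53 = 5*10 + 3
  10 = 3*3 + 1
  3 = 3*1
so gcd(116, 53) = 1.
Back-substitute for Bézout coefficients:
  1 = 10 - 3*3
  ... = 53*(-35) + 116*(16)
So 53*-35 ≡ 1 (mod 116), and -35 mod 116 = 81.

81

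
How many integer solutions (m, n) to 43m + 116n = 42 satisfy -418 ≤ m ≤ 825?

11

gcd(116, 43):
  116 = 2*43 + 30
  43 = 1*30 + 13
  30 = 2*13 + 4
  13 = 3*4 + 1
  4 = 4*1
so gcd(116, 43) = 1.
Back-substitute for Bézout coefficients:
  1 = 13 - 3*4
  ... = 43*(27) + 116*(-10)
Scale by 42: particular solution (1134, -420); reduce m mod 116: (90, -33).
General solution: m = 90 + 116t, n = -33 - 43t for integer t.
-418 ≤ 90 + 116t ≤ 825 gives t ∈ [-4, 6], which is 11 values.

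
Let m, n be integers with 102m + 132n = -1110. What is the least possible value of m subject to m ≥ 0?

15

gcd(132, 102):
  132 = 1×102 + 30
  102 = 3×30 + 12
  30 = 2×12 + 6
  12 = 2×6
so gcd(132, 102) = 6.
6 divides -1110, so solutions exist.
Back-substitute for Bézout coefficients:
  6 = 30 - 2×12
  ... = 102×(-9) + 132×(7)
Scale by -1110/6 = -185: (m₀, n₀) = (1665, -1295).
General solution: m = 1665 + 22t, n = -1295 - 17t for integer t.
m ≥ 0: smallest is 1665 mod 22 = 15 (at t = -75), with n = -20.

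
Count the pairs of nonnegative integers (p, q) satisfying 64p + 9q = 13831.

24

gcd(64, 9) = 1.
By Bézout, 64*(1) + 9*(-7) = 1.
One solution: (7, 1487).
General: p = 7 + 9t, q = 1487 - 64t.
p ≥ 0 ⇒ t ≥ 0; q ≥ 0 ⇒ t ≤ 23. So t ∈ [0, 23]: 24 solutions.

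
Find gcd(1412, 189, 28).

gcd(1412, 189):
  1412 = 7·189 + 89
  189 = 2·89 + 11
  89 = 8·11 + 1
  11 = 11·1
so gcd(1412, 189) = 1.
gcd(1, 28) = 1.

1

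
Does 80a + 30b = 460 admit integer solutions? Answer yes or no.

yes

gcd(80, 30):
  80 = 2·30 + 20
  30 = 1·20 + 10
  20 = 2·10
so gcd(80, 30) = 10.
10 divides 460, so integer solutions exist.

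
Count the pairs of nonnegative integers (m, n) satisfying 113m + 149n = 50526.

gcd(149, 113) = 1  (149 = 1*113 + 36, 113 = 3*36 + 5, 36 = 7*5 + 1, 5 = 5*1).
Back-substituting, 113*(-29) + 149*(22) = 1.
Scale by 50526: one solution is (-1465254, 1111572). Reduce m mod 149: (12, 330).
General: m = 12 + 149t, n = 330 - 113t.
m ≥ 0 ⇒ t ≥ 0; n ≥ 0 ⇒ t ≤ 2. So t ∈ [0, 2]: 3 solutions.

3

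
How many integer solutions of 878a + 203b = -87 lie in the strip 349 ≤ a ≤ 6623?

31

gcd(878, 203) = 1  (878 = 4*203 + 66, 203 = 3*66 + 5, 66 = 13*5 + 1, 5 = 5*1).
Back-substituting, 878*(40) + 203*(-173) = 1.
Scale by -87: particular solution (-3480, 15051); reduce a mod 203: (174, -753).
General solution: a = 174 + 203t, b = -753 - 878t for integer t.
349 ≤ 174 + 203t ≤ 6623 gives t ∈ [1, 31], which is 31 values.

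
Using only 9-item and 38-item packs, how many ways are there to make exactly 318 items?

Need nonnegative integers with 9j + 38k = 318.
gcd(9, 38) = 1, and 9·(17) + 38·(-4) = 1.
So (j₀, k₀) = (5406, -1272); general j = 5406 + 38t, k = -1272 - 9t.
j ≥ 0 ⇒ t ≥ -142; k ≥ 0 ⇒ t ≤ -142. That's 1 value of t.

1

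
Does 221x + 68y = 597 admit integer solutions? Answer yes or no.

no

gcd(221, 68) = 17.
17 does not divide 597 (remainder 2), so no integer solutions.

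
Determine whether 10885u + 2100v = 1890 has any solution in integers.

yes

gcd(10885, 2100) = 35  (10885 = 5×2100 + 385, 2100 = 5×385 + 175, 385 = 2×175 + 35, 175 = 5×35).
35 divides 1890, so integer solutions exist.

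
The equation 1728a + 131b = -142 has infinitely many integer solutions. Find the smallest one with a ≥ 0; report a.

31

gcd(1728, 131) = 1.
1 divides -142, so solutions exist.
By Bézout, 1728*(21) + 131*(-277) = 1.
Scale by -142/1 = -142: (a₀, b₀) = (-2982, 39334).
General solution: a = -2982 + 131t, b = 39334 - 1728t for integer t.
a ≥ 0: smallest is -2982 mod 131 = 31 (at t = 23), with b = -410.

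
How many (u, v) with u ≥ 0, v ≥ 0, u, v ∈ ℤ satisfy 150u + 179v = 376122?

14

gcd(179, 150) = 1.
By Bézout, 150*(37) + 179*(-31) = 1.
One solution: (159, 1968).
General: u = 159 + 179t, v = 1968 - 150t.
u ≥ 0 ⇒ t ≥ 0; v ≥ 0 ⇒ t ≤ 13. So t ∈ [0, 13]: 14 solutions.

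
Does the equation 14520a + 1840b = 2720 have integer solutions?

gcd(14520, 1840) = 40  (14520 = 7*1840 + 1640, 1840 = 1*1640 + 200, 1640 = 8*200 + 40, 200 = 5*40).
40 divides 2720, so integer solutions exist.

yes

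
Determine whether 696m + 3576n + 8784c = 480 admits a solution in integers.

gcd(3576, 696) = 24  (3576 = 5*696 + 96, 696 = 7*96 + 24, 96 = 4*24).
gcd(24, 8784) = 24.
24 divides 480, so integer solutions exist.

yes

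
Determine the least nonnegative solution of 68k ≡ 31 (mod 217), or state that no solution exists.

gcd(217, 68) = 1.
1 divides 31, so solutions exist.
By Bézout, 68×(-67) + 217×(21) = 1.
So 68×(-67) ≡ 1 (mod 217); multiply by 31: k ≡ -2077 (mod 217).
Smallest nonnegative: k = -2077 mod 217 = 93.

93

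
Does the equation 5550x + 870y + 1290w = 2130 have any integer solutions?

yes

gcd(5550, 870) = 30.
gcd(30, 1290) = 30.
30 divides 2130, so integer solutions exist.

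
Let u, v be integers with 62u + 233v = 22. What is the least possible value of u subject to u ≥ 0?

68

gcd(233, 62) = 1  (233 = 3×62 + 47, 62 = 1×47 + 15, 47 = 3×15 + 2, 15 = 7×2 + 1, 2 = 2×1).
1 divides 22, so solutions exist.
Back-substituting, 62×(109) + 233×(-29) = 1.
Scale by 22/1 = 22: (u₀, v₀) = (2398, -638).
General solution: u = 2398 + 233t, v = -638 - 62t for integer t.
u ≥ 0: smallest is 2398 mod 233 = 68 (at t = -10), with v = -18.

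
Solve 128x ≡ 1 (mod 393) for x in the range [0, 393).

gcd(393, 128):
  393 = 3×128 + 9
  128 = 14×9 + 2
  9 = 4×2 + 1
  2 = 2×1
so gcd(393, 128) = 1.
Back-substitute for Bézout coefficients:
  1 = 9 - 4×2
  ... = 128×(-175) + 393×(57)
So 128×-175 ≡ 1 (mod 393), and -175 mod 393 = 218.

218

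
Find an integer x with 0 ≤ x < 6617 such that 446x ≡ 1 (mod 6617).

gcd(6617, 446):
  6617 = 14*446 + 373
  446 = 1*373 + 73
  373 = 5*73 + 8
  73 = 9*8 + 1
  8 = 8*1
so gcd(6617, 446) = 1.
Back-substitute for Bézout coefficients:
  1 = 73 - 9*8
  ... = 446*(816) + 6617*(-55)
So 446*816 ≡ 1 (mod 6617), and 816 mod 6617 = 816.

816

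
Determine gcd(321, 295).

gcd(321, 295) = 1  (321 = 1×295 + 26, 295 = 11×26 + 9, 26 = 2×9 + 8, 9 = 1×8 + 1, 8 = 8×1).

1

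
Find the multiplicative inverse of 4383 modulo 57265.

gcd(57265, 4383):
  57265 = 13×4383 + 286
  4383 = 15×286 + 93
  286 = 3×93 + 7
  93 = 13×7 + 2
  7 = 3×2 + 1
  2 = 2×1
so gcd(57265, 4383) = 1.
Back-substitute for Bézout coefficients:
  1 = 7 - 3×2
  ... = 4383×(-24628) + 57265×(1885)
So 4383×-24628 ≡ 1 (mod 57265), and -24628 mod 57265 = 32637.

32637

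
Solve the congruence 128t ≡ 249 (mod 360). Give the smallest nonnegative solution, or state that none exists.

no solution

gcd(360, 128):
  360 = 2×128 + 104
  128 = 1×104 + 24
  104 = 4×24 + 8
  24 = 3×8
so gcd(360, 128) = 8.
8 does not divide 249, so the congruence has no solution.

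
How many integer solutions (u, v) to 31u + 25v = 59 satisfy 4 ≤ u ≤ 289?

12

gcd(31, 25):
  31 = 1×25 + 6
  25 = 4×6 + 1
  6 = 6×1
so gcd(31, 25) = 1.
Back-substitute for Bézout coefficients:
  1 = 25 - 4×6
  ... = 31×(-4) + 25×(5)
Scale by 59: particular solution (-236, 295); reduce u mod 25: (14, -15).
General solution: u = 14 + 25t, v = -15 - 31t for integer t.
4 ≤ 14 + 25t ≤ 289 gives t ∈ [0, 11], which is 12 values.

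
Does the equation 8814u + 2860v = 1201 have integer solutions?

gcd(8814, 2860) = 26  (8814 = 3·2860 + 234, 2860 = 12·234 + 52, 234 = 4·52 + 26, 52 = 2·26).
26 does not divide 1201 (remainder 5), so no integer solutions.

no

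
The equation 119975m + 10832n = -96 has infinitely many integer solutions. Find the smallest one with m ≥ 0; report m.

4896

gcd(119975, 10832) = 1.
1 divides -96, so solutions exist.
By Bézout, 119975·(1303) + 10832·(-14432) = 1.
Scale by -96/1 = -96: (m₀, n₀) = (-125088, 1385472).
General solution: m = -125088 + 10832t, n = 1385472 - 119975t for integer t.
m ≥ 0: smallest is -125088 mod 10832 = 4896 (at t = 12), with n = -54228.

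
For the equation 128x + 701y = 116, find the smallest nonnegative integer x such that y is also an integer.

gcd(701, 128):
  701 = 5·128 + 61
  128 = 2·61 + 6
  61 = 10·6 + 1
  6 = 6·1
so gcd(701, 128) = 1.
1 divides 116, so solutions exist.
Back-substitute for Bézout coefficients:
  1 = 61 - 10·6
  ... = 128·(-115) + 701·(21)
Scale by 116/1 = 116: (x₀, y₀) = (-13340, 2436).
General solution: x = -13340 + 701t, y = 2436 - 128t for integer t.
x ≥ 0: smallest is -13340 mod 701 = 680 (at t = 20), with y = -124.

680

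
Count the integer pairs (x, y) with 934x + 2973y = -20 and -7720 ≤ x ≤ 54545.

21

gcd(2973, 934):
  2973 = 3*934 + 171
  934 = 5*171 + 79
  171 = 2*79 + 13
  79 = 6*13 + 1
  13 = 13*1
so gcd(2973, 934) = 1.
Back-substitute for Bézout coefficients:
  1 = 79 - 6*13
  ... = 934*(226) + 2973*(-71)
Scale by -20: particular solution (-4520, 1420); reduce x mod 2973: (1426, -448).
General solution: x = 1426 + 2973t, y = -448 - 934t for integer t.
-7720 ≤ 1426 + 2973t ≤ 54545 gives t ∈ [-3, 17], which is 21 values.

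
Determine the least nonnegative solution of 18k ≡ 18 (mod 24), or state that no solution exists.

gcd(24, 18) = 6.
6 divides 18, so solutions exist.
By Bézout, 18×(-1) + 24×(1) = 6.
So 18×(-1) ≡ 6 (mod 24); multiply by 3: k ≡ -3 (mod 4).
Smallest nonnegative: k = -3 mod 4 = 1.

1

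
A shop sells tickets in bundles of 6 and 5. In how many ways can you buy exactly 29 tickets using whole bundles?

1

Need nonnegative integers with 6j + 5k = 29.
gcd(6, 5) = 1, and 6·(1) + 5·(-1) = 1.
So (j₀, k₀) = (29, -29); general j = 29 + 5t, k = -29 - 6t.
j ≥ 0 ⇒ t ≥ -5; k ≥ 0 ⇒ t ≤ -5. That's 1 value of t.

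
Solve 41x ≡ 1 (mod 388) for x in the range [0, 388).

265

gcd(388, 41) = 1  (388 = 9·41 + 19, 41 = 2·19 + 3, 19 = 6·3 + 1, 3 = 3·1).
Back-substituting, 41·(-123) + 388·(13) = 1.
So 41·-123 ≡ 1 (mod 388), and -123 mod 388 = 265.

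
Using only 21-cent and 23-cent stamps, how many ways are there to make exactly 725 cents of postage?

1

Need nonnegative integers with 21j + 23k = 725.
gcd(21, 23) = 1, and 21·(11) + 23·(-10) = 1.
So (j₀, k₀) = (7975, -7250); general j = 7975 + 23t, k = -7250 - 21t.
j ≥ 0 ⇒ t ≥ -346; k ≥ 0 ⇒ t ≤ -346. That's 1 value of t.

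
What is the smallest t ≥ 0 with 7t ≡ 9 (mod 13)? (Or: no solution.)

gcd(13, 7) = 1.
1 divides 9, so solutions exist.
By Bézout, 7*(2) + 13*(-1) = 1.
So 7*(2) ≡ 1 (mod 13); multiply by 9: t ≡ 18 (mod 13).
Smallest nonnegative: t = 18 mod 13 = 5.

5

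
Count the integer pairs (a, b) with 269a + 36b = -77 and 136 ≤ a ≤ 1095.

26

gcd(269, 36) = 1  (269 = 7·36 + 17, 36 = 2·17 + 2, 17 = 8·2 + 1, 2 = 2·1).
Back-substituting, 269·(17) + 36·(-127) = 1.
Scale by -77: particular solution (-1309, 9779); reduce a mod 36: (23, -174).
General solution: a = 23 + 36t, b = -174 - 269t for integer t.
136 ≤ 23 + 36t ≤ 1095 gives t ∈ [4, 29], which is 26 values.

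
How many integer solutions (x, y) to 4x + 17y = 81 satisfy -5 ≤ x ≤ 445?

27

gcd(17, 4) = 1.
By Bézout, 4×(-4) + 17×(1) = 1.
Particular solution: (16, 1).
General solution: x = 16 + 17t, y = 1 - 4t for integer t.
-5 ≤ 16 + 17t ≤ 445 gives t ∈ [-1, 25], which is 27 values.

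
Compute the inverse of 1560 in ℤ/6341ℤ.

gcd(6341, 1560) = 1  (6341 = 4*1560 + 101, 1560 = 15*101 + 45, 101 = 2*45 + 11, 45 = 4*11 + 1, 11 = 11*1).
Back-substituting, 1560*(565) + 6341*(-139) = 1.
So 1560*565 ≡ 1 (mod 6341), and 565 mod 6341 = 565.

565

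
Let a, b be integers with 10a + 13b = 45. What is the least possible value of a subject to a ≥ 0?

gcd(13, 10) = 1.
1 divides 45, so solutions exist.
By Bézout, 10×(4) + 13×(-3) = 1.
Scale by 45/1 = 45: (a₀, b₀) = (180, -135).
General solution: a = 180 + 13t, b = -135 - 10t for integer t.
a ≥ 0: smallest is 180 mod 13 = 11 (at t = -13), with b = -5.

11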